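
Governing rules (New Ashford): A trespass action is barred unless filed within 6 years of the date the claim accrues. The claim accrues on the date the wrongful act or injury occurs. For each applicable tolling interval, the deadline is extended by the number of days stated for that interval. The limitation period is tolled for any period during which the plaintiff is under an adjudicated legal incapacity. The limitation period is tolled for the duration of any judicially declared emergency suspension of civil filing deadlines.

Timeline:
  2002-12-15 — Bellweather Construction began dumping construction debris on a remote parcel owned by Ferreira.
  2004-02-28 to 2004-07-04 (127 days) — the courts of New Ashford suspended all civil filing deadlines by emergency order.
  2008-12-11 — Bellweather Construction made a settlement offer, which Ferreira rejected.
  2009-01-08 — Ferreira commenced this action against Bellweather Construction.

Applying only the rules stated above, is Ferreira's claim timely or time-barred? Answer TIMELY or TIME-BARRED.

The claim accrued on 2002-12-15, when the wrongful act occurred.
6 years from 2002-12-15 is 2008-12-15.
The period was tolled for 127 days by the emergency suspension of filing deadlines (2004-02-28 to 2004-07-04), pushing the deadline to 2009-04-21.
None of the other events listed affects the running of the period under the stated rules.
Filing on 2009-01-08 beat the 2009-04-21 deadline — the action is timely.

TIMELY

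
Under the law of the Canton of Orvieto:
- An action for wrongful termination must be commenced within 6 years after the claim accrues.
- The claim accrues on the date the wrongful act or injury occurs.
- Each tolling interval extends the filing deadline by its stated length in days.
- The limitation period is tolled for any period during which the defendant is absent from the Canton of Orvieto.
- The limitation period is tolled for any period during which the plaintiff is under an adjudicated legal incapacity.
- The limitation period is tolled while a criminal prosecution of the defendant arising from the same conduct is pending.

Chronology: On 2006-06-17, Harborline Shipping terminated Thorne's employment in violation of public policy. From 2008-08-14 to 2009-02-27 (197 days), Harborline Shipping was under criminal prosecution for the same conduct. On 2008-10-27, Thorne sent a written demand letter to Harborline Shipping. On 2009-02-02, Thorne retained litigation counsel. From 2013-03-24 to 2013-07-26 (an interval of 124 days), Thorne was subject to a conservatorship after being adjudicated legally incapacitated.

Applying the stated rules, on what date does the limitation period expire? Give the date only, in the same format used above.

2012-12-31

The limitation period began to run on 2006-06-17.
The untolled deadline — 6 years after 2006-06-17 — is 2012-06-17.
The pending criminal prosecution from 2008-08-14 to 2009-02-27 tolled the period for 197 days, extending the deadline to 2012-12-31.
The plaintiff's legal incapacity from 2013-03-24 to 2013-07-26 began after the period had already run on 2012-12-31, so it has no tolling effect.
The other events in the timeline have no effect on the limitation period under the stated rules.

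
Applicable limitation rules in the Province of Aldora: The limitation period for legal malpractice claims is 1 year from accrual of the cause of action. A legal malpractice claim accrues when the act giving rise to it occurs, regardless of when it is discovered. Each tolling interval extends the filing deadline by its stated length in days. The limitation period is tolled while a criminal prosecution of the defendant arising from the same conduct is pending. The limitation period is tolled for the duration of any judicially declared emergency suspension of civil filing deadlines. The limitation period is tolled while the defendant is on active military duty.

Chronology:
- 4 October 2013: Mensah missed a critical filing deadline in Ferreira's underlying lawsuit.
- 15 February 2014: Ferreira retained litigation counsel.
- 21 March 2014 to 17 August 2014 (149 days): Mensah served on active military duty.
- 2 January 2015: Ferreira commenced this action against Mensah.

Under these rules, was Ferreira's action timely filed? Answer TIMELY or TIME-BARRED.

TIMELY

The cause of action accrued on 4 October 2013, the date of the act.
The untolled deadline — 1 year after 4 October 2013 — is 4 October 2014.
Because the defendant's active military service ran from 21 March 2014 to 17 August 2014, the deadline is extended by 149 days to 2 March 2015.
None of the other events listed affects the running of the period under the stated rules.
Filing on 2 January 2015 beat the 2 March 2015 deadline — the action is timely.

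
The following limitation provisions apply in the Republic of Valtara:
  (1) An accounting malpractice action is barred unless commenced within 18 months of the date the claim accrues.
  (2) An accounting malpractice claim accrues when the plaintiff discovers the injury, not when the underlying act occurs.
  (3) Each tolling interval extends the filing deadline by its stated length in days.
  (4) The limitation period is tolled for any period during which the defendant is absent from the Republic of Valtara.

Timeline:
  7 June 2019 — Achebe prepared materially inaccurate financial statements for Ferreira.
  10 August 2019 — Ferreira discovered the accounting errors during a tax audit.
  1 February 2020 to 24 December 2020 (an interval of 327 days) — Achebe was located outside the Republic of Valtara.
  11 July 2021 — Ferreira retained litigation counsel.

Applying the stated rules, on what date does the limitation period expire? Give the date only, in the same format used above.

Under the discovery rule, the claim accrued on 10 August 2019, when Ferreira discovered the injury — not on the 7 June 2019 date of the underlying act.
Adding the 18 months base period to 10 August 2019 gives a deadline of 10 February 2021, before any tolling.
The period was tolled for 327 days by the defendant's absence from the jurisdiction (1 February 2020 to 24 December 2020), pushing the deadline to 3 January 2022.
Nothing else in the chronology tolls or restarts the period.

3 January 2022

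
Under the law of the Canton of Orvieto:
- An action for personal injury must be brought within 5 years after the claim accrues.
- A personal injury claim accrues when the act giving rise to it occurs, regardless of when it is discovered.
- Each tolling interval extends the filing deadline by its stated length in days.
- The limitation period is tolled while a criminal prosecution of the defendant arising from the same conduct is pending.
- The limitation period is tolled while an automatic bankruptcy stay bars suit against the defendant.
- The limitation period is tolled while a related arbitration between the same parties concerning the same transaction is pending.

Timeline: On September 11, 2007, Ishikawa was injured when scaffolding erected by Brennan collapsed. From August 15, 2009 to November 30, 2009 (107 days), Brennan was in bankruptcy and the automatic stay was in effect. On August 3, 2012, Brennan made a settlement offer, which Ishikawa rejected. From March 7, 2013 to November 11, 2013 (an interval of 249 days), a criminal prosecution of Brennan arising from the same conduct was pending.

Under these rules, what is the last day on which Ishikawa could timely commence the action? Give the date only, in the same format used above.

The limitation period began to run on September 11, 2007.
The untolled deadline — 5 years after September 11, 2007 — is September 11, 2012.
The period was tolled for 107 days by the automatic bankruptcy stay (August 15, 2009 to November 30, 2009), pushing the deadline to December 27, 2012.
By the time the pending criminal prosecution began on March 7, 2013, the limitation period had already expired on December 27, 2012; that interval cannot revive it.
None of the other events listed affects the running of the period under the stated rules.

December 27, 2012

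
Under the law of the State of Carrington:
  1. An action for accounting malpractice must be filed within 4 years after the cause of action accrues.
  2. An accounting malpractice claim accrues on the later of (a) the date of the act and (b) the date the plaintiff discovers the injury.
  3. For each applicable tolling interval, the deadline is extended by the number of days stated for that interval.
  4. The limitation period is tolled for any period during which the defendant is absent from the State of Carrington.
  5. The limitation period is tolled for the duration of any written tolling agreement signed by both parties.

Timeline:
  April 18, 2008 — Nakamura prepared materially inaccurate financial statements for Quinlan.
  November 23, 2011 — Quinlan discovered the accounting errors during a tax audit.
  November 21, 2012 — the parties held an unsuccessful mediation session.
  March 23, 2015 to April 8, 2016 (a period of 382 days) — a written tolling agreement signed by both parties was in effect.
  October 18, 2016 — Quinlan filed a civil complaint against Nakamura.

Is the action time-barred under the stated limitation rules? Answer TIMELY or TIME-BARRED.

TIMELY

Taking the later of the act (April 18, 2008) and discovery (November 23, 2011), the claim accrued on November 23, 2011.
4 years from November 23, 2011 is November 23, 2015.
The period was tolled for 382 days by the written tolling agreement (March 23, 2015 to April 8, 2016), pushing the deadline to December 9, 2016.
The other events in the timeline have no effect on the limitation period under the stated rules.
The October 18, 2016 filing precedes the December 9, 2016 deadline; the claim is timely.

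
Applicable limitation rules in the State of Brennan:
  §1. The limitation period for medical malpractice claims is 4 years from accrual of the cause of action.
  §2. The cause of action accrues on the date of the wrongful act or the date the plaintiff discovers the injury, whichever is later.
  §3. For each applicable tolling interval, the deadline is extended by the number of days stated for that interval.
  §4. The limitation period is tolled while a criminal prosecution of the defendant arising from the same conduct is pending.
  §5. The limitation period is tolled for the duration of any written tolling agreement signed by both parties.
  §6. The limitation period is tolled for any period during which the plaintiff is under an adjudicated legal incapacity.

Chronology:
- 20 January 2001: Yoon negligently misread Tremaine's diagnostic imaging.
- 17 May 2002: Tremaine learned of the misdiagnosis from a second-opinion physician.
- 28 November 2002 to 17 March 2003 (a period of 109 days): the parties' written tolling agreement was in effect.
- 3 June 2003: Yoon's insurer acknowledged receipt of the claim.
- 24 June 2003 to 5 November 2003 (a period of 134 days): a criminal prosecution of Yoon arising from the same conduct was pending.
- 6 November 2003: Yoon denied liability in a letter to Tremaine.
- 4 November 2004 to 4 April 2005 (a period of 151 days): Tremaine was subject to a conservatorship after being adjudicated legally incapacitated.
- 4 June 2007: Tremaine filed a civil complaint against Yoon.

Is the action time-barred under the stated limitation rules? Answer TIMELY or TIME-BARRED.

Because discovery on 17 May 2002 post-dates the 20 January 2001 act, accrual under the later-of rule falls on 17 May 2002.
4 years from 17 May 2002 is 17 May 2006.
The written tolling agreement from 28 November 2002 to 17 March 2003 tolled the period for 109 days, extending the deadline to 3 September 2006.
The period was tolled for 134 days by the pending criminal prosecution (24 June 2003 to 5 November 2003), pushing the deadline to 15 January 2007.
The plaintiff's legal incapacity from 4 November 2004 to 4 April 2005 tolled the period for 151 days, extending the deadline to 15 June 2007.
Nothing else in the chronology tolls or restarts the period.
The 4 June 2007 filing precedes the 15 June 2007 deadline; the claim is timely.

TIMELY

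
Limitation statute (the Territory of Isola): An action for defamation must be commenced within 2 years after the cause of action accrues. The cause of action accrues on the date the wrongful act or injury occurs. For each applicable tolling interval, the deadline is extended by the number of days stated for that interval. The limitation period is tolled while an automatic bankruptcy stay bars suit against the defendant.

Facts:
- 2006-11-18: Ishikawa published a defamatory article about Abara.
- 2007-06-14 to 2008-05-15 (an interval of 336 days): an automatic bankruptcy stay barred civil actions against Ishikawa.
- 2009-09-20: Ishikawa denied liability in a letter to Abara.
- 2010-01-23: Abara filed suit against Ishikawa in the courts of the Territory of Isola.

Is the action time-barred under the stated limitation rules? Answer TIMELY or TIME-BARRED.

TIME-BARRED

The limitation period began to run on 2006-11-18.
Adding the 2 years base period to 2006-11-18 gives a deadline of 2008-11-18, before any tolling.
Because the automatic bankruptcy stay ran from 2007-06-14 to 2008-05-15, the deadline is extended by 336 days to 2009-10-20.
Nothing else in the chronology tolls or restarts the period.
The 2010-01-23 filing falls after the 2009-10-20 deadline; the claim is time-barred.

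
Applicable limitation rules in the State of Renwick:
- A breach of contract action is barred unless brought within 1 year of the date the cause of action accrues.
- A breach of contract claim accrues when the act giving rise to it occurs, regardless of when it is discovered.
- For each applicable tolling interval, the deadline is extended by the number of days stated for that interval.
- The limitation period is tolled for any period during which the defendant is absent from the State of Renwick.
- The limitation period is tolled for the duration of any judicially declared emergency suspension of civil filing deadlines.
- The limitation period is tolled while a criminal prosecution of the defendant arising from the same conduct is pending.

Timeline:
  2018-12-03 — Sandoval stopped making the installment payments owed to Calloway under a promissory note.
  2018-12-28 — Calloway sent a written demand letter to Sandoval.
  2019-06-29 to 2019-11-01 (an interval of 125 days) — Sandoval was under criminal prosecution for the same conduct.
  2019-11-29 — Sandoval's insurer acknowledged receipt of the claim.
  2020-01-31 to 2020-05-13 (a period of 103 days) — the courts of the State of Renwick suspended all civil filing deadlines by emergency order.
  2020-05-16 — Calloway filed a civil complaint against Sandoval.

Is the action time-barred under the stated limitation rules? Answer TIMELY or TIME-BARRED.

The claim accrued on 2018-12-03, when the wrongful act occurred.
1 year from 2018-12-03 is 2019-12-03.
The period was tolled for 125 days by the pending criminal prosecution (2019-06-29 to 2019-11-01), pushing the deadline to 2020-04-06.
Because the emergency suspension of filing deadlines ran from 2020-01-31 to 2020-05-13, the deadline is extended by 103 days to 2020-07-18.
None of the other events listed affects the running of the period under the stated rules.
The 2020-05-16 filing precedes the 2020-07-18 deadline; the claim is timely.

TIMELY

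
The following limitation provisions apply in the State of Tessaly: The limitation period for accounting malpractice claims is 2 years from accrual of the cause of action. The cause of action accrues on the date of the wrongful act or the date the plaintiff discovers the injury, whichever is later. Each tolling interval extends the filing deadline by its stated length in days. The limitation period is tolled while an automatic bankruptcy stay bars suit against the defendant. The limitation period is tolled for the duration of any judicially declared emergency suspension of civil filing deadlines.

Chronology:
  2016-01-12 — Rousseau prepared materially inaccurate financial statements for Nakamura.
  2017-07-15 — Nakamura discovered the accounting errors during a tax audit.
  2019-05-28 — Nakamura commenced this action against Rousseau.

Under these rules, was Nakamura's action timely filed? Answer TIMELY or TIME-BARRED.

TIMELY

The claim accrued on 2017-07-15 — the later of the 2016-01-12 act and the 2017-07-15 discovery.
The untolled deadline — 2 years after 2017-07-15 — is 2019-07-15.
Nakamura filed on 2019-05-28, before the 2019-07-15 deadline, so the action is timely.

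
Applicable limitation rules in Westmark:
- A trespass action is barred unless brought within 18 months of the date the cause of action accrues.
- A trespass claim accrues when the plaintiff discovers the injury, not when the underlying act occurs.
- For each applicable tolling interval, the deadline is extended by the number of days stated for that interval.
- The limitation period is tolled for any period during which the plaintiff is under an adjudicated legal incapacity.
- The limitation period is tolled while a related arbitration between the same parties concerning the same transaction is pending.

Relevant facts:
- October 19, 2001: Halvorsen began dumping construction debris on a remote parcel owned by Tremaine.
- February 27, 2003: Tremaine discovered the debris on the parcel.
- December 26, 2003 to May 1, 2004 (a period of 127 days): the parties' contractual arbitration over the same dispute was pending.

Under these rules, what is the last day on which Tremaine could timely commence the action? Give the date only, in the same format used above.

Accrual is tied to discovery, so the period began on February 27, 2003 rather than on October 19, 2001 when the act occurred.
18 months from February 27, 2003 is August 27, 2004.
The period was tolled for 127 days by the pending related arbitration (December 26, 2003 to May 1, 2004), pushing the deadline to January 1, 2005.

January 1, 2005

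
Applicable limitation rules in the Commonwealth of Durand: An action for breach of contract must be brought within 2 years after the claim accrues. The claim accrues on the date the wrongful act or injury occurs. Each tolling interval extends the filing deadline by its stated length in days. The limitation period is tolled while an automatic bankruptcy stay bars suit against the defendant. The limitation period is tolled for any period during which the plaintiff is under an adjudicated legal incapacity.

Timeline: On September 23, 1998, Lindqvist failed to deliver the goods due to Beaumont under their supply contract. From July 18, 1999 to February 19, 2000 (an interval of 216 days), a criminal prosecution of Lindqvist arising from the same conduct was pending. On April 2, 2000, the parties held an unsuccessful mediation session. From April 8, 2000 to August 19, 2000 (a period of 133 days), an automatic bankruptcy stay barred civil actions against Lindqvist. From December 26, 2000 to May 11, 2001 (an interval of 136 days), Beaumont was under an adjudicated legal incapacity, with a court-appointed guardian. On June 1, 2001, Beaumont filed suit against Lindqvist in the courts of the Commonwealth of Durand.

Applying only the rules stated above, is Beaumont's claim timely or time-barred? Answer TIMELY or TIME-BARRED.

TIMELY

The claim accrued on September 23, 1998, when the wrongful act occurred.
Adding the 2 years base period to September 23, 1998 gives a deadline of September 23, 2000, before any tolling.
The period was tolled for 133 days by the automatic bankruptcy stay (April 8, 2000 to August 19, 2000), pushing the deadline to February 3, 2001.
The period was tolled for 136 days by the plaintiff's legal incapacity (December 26, 2000 to May 11, 2001), pushing the deadline to June 19, 2001.
Although a criminal prosecution ran from July 18, 1999 to February 19, 2000, the stated rules do not make that a tolling event, so it is disregarded.
The other events in the timeline have no effect on the limitation period under the stated rules.
Filing on June 1, 2001 beat the June 19, 2001 deadline — the action is timely.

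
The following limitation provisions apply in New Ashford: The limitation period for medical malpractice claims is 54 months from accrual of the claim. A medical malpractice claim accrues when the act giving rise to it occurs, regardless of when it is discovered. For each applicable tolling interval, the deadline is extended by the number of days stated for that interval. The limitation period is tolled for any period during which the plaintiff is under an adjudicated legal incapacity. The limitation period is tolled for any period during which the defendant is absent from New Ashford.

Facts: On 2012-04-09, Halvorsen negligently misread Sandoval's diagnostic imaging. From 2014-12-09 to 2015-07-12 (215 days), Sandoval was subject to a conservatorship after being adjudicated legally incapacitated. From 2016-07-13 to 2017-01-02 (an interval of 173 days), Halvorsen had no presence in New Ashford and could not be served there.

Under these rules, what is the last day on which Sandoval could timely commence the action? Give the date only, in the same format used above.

The claim accrued on 2012-04-09, when the wrongful act occurred.
54 months from 2012-04-09 is 2016-10-09.
The period was tolled for 215 days by the plaintiff's legal incapacity (2014-12-09 to 2015-07-12), pushing the deadline to 2017-05-12.
Because the defendant's absence from the jurisdiction ran from 2016-07-13 to 2017-01-02, the deadline is extended by 173 days to 2017-11-01.

2017-11-01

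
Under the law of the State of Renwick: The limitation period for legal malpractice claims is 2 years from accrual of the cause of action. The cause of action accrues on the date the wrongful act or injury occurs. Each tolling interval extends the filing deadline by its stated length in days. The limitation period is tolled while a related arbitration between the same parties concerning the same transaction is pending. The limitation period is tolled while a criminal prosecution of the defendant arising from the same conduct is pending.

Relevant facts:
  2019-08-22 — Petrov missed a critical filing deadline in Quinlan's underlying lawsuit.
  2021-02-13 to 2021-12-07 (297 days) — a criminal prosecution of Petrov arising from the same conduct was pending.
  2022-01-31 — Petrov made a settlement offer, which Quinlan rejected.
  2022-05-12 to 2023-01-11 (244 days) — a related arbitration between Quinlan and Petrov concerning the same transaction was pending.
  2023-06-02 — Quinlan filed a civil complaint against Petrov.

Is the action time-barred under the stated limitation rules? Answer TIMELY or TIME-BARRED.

TIME-BARRED

The claim accrued on 2019-08-22, when the wrongful act occurred.
The untolled deadline — 2 years after 2019-08-22 — is 2021-08-22.
The pending criminal prosecution from 2021-02-13 to 2021-12-07 tolled the period for 297 days, extending the deadline to 2022-06-15.
The period was tolled for 244 days by the pending related arbitration (2022-05-12 to 2023-01-11), pushing the deadline to 2023-02-14.
The other events in the timeline have no effect on the limitation period under the stated rules.
Filing on 2023-06-02 missed the 2023-02-14 deadline — the action is time-barred.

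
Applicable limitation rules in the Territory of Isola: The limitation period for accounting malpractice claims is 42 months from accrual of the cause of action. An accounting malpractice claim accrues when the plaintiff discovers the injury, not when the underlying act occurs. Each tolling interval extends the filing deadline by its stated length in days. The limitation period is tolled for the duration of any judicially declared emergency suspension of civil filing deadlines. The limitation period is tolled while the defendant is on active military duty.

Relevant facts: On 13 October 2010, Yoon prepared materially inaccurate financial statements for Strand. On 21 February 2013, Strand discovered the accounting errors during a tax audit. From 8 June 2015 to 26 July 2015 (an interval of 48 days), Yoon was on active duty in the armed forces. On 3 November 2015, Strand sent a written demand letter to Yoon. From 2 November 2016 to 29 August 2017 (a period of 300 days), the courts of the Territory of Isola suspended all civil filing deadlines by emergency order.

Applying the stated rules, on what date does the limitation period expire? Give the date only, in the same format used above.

Accrual is tied to discovery, so the period began on 21 February 2013 rather than on 13 October 2010 when the act occurred.
The untolled deadline — 42 months after 21 February 2013 — is 21 August 2016.
The defendant's active military service from 8 June 2015 to 26 July 2015 tolled the period for 48 days, extending the deadline to 8 October 2016.
By the time the emergency suspension of filing deadlines began on 2 November 2016, the limitation period had already expired on 8 October 2016; that interval cannot revive it.
Nothing else in the chronology tolls or restarts the period.

8 October 2016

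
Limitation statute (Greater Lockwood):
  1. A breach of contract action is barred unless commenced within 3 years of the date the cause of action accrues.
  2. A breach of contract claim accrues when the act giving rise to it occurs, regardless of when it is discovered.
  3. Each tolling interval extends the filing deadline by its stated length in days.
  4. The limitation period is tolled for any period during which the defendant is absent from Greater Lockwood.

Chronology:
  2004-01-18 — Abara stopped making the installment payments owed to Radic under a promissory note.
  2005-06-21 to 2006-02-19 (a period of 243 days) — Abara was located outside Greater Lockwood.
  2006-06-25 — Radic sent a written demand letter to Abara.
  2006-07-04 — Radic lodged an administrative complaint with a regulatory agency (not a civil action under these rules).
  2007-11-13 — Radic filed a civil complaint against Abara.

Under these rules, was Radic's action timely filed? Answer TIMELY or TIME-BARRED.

TIME-BARRED

The limitation period began to run on 2004-01-18.
The untolled deadline — 3 years after 2004-01-18 — is 2007-01-18.
The defendant's absence from the jurisdiction from 2005-06-21 to 2006-02-19 tolled the period for 243 days, extending the deadline to 2007-09-18.
Nothing else in the chronology tolls or restarts the period.
The 2007-11-13 filing falls after the 2007-09-18 deadline; the claim is time-barred.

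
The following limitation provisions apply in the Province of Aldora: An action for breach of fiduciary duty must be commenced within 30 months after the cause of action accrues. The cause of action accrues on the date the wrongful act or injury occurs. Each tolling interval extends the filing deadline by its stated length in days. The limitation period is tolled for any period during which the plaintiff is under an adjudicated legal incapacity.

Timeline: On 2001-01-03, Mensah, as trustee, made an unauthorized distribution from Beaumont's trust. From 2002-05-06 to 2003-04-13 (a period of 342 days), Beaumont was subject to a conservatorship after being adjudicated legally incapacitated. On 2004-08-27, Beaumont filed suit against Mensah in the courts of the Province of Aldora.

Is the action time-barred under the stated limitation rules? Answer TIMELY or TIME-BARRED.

TIME-BARRED

The cause of action accrued on 2001-01-03, the date of the act.
The untolled deadline — 30 months after 2001-01-03 — is 2003-07-03.
Because the plaintiff's legal incapacity ran from 2002-05-06 to 2003-04-13, the deadline is extended by 342 days to 2004-06-09.
Filing on 2004-08-27 missed the 2004-06-09 deadline — the action is time-barred.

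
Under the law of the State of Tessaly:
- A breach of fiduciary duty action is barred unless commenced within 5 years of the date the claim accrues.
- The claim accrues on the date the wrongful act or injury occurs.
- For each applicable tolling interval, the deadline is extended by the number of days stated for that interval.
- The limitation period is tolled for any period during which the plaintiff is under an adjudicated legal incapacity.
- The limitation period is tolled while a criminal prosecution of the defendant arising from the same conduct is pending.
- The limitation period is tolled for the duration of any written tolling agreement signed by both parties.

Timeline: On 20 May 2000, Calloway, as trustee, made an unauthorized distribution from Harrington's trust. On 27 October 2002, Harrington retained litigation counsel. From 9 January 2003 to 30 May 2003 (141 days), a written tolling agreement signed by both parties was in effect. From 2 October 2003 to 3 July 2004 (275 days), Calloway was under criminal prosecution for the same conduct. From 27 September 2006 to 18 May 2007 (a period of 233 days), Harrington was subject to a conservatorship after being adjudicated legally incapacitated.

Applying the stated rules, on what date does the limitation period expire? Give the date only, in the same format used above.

The limitation period began to run on 20 May 2000.
The untolled deadline — 5 years after 20 May 2000 — is 20 May 2005.
Because the written tolling agreement ran from 9 January 2003 to 30 May 2003, the deadline is extended by 141 days to 8 October 2005.
Because the pending criminal prosecution ran from 2 October 2003 to 3 July 2004, the deadline is extended by 275 days to 10 July 2006.
By the time the plaintiff's legal incapacity began on 27 September 2006, the limitation period had already expired on 10 July 2006; that interval cannot revive it.
None of the other events listed affects the running of the period under the stated rules.

10 July 2006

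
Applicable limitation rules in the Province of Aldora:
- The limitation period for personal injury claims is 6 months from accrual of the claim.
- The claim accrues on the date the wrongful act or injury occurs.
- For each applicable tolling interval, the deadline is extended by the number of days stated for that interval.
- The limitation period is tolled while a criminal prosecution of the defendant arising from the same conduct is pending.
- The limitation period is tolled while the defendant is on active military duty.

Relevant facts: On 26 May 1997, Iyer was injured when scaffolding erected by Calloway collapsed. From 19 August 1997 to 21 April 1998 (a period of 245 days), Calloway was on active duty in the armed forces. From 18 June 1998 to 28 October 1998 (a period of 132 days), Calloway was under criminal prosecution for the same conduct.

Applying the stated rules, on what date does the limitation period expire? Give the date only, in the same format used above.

The claim accrued on 26 May 1997, when the wrongful act occurred.
Adding the 6 months base period to 26 May 1997 gives a deadline of 26 November 1997, before any tolling.
Because the defendant's active military service ran from 19 August 1997 to 21 April 1998, the deadline is extended by 245 days to 29 July 1998.
Because the pending criminal prosecution ran from 18 June 1998 to 28 October 1998, the deadline is extended by 132 days to 8 December 1998.

8 December 1998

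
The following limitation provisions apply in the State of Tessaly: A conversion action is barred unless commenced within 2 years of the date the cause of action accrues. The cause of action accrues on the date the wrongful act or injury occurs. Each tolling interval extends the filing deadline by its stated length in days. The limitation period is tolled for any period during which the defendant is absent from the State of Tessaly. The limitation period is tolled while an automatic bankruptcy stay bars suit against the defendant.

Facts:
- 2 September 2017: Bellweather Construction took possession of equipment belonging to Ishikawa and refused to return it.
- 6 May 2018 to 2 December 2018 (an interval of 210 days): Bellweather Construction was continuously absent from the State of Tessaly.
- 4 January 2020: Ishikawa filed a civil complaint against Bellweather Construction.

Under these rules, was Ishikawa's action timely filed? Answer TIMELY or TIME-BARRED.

The cause of action accrued on 2 September 2017, the date of the act.
The untolled deadline — 2 years after 2 September 2017 — is 2 September 2019.
The period was tolled for 210 days by the defendant's absence from the jurisdiction (6 May 2018 to 2 December 2018), pushing the deadline to 30 March 2020.
The 4 January 2020 filing precedes the 30 March 2020 deadline; the claim is timely.

TIMELY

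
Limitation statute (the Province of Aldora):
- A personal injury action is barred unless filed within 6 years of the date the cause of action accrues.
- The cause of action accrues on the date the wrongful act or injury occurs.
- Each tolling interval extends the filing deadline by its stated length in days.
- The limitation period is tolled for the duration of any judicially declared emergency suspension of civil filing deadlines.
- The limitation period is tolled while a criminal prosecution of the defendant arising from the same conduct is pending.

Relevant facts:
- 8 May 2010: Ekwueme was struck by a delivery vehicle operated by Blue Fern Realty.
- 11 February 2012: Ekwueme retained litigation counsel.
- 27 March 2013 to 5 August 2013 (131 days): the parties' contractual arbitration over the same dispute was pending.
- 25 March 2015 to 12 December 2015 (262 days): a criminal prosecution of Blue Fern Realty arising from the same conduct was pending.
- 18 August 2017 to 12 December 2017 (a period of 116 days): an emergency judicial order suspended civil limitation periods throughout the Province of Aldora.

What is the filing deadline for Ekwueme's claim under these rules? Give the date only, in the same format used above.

The cause of action accrued on 8 May 2010, the date of the act.
Adding the 6 years base period to 8 May 2010 gives a deadline of 8 May 2016, before any tolling.
Because the pending criminal prosecution ran from 25 March 2015 to 12 December 2015, the deadline is extended by 262 days to 25 January 2017.
By the time the emergency suspension of filing deadlines began on 18 August 2017, the limitation period had already expired on 25 January 2017; that interval cannot revive it.
No stated provision tolls the period for a pending arbitration, so the interval from 27 March 2013 to 5 August 2013 has no effect on the deadline.
None of the other events listed affects the running of the period under the stated rules.

25 January 2017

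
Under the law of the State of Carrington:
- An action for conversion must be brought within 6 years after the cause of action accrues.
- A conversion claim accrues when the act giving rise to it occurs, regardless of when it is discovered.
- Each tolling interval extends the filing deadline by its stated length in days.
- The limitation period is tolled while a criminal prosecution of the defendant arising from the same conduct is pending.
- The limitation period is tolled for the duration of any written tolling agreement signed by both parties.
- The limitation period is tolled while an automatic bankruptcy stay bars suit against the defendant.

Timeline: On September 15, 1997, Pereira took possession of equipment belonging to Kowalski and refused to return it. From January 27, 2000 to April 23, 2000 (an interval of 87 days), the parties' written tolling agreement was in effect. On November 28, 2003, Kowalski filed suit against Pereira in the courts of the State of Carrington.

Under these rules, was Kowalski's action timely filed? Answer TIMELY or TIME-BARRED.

TIMELY

The limitation period began to run on September 15, 1997.
6 years from September 15, 1997 is September 15, 2003.
The written tolling agreement from January 27, 2000 to April 23, 2000 tolled the period for 87 days, extending the deadline to December 11, 2003.
Kowalski filed on November 28, 2003, before the December 11, 2003 deadline, so the action is timely.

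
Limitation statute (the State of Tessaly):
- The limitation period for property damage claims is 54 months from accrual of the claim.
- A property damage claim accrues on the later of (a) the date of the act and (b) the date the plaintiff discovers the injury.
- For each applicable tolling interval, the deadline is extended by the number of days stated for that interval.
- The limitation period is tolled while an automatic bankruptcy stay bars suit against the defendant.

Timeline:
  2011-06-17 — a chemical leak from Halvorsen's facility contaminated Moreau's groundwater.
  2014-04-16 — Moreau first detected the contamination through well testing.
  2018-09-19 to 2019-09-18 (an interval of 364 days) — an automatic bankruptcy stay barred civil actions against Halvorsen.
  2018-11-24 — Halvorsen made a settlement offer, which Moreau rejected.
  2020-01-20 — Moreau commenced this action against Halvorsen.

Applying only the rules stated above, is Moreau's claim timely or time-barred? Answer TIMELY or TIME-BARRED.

TIME-BARRED

The claim accrued on 2014-04-16 — the later of the 2011-06-17 act and the 2014-04-16 discovery.
Adding the 54 months base period to 2014-04-16 gives a deadline of 2018-10-16, before any tolling.
Because the automatic bankruptcy stay ran from 2018-09-19 to 2019-09-18, the deadline is extended by 364 days to 2019-10-15.
None of the other events listed affects the running of the period under the stated rules.
Filing on 2020-01-20 missed the 2019-10-15 deadline — the action is time-barred.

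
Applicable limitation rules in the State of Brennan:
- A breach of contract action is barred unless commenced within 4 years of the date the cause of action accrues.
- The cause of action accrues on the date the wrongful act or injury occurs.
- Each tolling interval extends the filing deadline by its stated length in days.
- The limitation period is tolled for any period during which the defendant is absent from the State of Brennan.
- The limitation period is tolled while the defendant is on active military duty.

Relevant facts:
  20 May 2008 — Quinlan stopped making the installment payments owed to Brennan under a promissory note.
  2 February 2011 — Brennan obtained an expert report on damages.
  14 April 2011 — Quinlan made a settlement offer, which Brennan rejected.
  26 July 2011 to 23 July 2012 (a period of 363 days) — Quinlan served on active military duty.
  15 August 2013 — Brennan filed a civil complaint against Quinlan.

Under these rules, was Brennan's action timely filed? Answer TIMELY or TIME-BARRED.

TIME-BARRED

The limitation period began to run on 20 May 2008.
Adding the 4 years base period to 20 May 2008 gives a deadline of 20 May 2012, before any tolling.
The period was tolled for 363 days by the defendant's active military service (26 July 2011 to 23 July 2012), pushing the deadline to 18 May 2013.
None of the other events listed affects the running of the period under the stated rules.
The 15 August 2013 filing falls after the 18 May 2013 deadline; the claim is time-barred.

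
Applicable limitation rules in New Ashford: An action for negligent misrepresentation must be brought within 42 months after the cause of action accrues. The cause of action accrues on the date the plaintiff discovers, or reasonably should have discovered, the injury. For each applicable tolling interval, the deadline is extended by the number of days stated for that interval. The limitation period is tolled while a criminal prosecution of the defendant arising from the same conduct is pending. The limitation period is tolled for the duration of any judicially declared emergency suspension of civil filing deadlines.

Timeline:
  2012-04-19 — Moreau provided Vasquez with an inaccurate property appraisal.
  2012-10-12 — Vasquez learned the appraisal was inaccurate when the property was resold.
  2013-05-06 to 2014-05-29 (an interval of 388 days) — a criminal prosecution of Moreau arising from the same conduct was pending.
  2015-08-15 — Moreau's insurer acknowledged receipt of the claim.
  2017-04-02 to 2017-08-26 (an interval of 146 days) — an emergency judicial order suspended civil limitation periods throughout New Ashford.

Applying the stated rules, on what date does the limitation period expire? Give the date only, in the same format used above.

2017-09-28

Accrual is tied to discovery, so the period began on 2012-10-12 rather than on 2012-04-19 when the act occurred.
Adding the 42 months base period to 2012-10-12 gives a deadline of 2016-04-12, before any tolling.
Because the pending criminal prosecution ran from 2013-05-06 to 2014-05-29, the deadline is extended by 388 days to 2017-05-05.
The emergency suspension of filing deadlines from 2017-04-02 to 2017-08-26 tolled the period for 146 days, extending the deadline to 2017-09-28.
Nothing else in the chronology tolls or restarts the period.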